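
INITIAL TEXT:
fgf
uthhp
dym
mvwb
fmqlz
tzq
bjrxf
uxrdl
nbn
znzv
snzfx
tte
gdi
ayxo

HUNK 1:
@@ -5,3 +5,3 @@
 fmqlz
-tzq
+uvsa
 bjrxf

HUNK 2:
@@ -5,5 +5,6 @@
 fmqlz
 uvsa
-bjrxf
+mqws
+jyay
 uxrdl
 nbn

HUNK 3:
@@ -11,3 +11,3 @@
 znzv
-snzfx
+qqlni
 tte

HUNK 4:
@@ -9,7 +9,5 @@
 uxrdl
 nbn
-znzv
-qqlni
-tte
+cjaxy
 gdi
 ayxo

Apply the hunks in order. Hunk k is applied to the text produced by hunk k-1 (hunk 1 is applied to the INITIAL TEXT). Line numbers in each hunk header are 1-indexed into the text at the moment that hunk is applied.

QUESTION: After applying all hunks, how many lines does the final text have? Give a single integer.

Hunk 1: at line 5 remove [tzq] add [uvsa] -> 14 lines: fgf uthhp dym mvwb fmqlz uvsa bjrxf uxrdl nbn znzv snzfx tte gdi ayxo
Hunk 2: at line 5 remove [bjrxf] add [mqws,jyay] -> 15 lines: fgf uthhp dym mvwb fmqlz uvsa mqws jyay uxrdl nbn znzv snzfx tte gdi ayxo
Hunk 3: at line 11 remove [snzfx] add [qqlni] -> 15 lines: fgf uthhp dym mvwb fmqlz uvsa mqws jyay uxrdl nbn znzv qqlni tte gdi ayxo
Hunk 4: at line 9 remove [znzv,qqlni,tte] add [cjaxy] -> 13 lines: fgf uthhp dym mvwb fmqlz uvsa mqws jyay uxrdl nbn cjaxy gdi ayxo
Final line count: 13

Answer: 13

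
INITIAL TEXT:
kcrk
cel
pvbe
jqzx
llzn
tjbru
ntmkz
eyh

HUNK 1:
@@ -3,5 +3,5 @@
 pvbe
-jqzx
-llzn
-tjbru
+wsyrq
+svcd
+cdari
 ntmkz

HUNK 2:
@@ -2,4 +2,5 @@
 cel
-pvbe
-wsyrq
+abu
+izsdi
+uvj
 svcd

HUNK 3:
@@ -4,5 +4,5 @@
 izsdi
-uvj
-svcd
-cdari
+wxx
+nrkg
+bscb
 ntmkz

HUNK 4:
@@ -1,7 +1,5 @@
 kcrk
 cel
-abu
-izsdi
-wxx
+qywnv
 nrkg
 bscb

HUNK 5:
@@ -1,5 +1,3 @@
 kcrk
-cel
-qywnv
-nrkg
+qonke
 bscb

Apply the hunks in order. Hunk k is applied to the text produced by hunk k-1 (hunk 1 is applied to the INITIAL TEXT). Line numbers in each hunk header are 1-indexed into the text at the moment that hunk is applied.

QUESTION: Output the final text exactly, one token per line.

Answer: kcrk
qonke
bscb
ntmkz
eyh

Derivation:
Hunk 1: at line 3 remove [jqzx,llzn,tjbru] add [wsyrq,svcd,cdari] -> 8 lines: kcrk cel pvbe wsyrq svcd cdari ntmkz eyh
Hunk 2: at line 2 remove [pvbe,wsyrq] add [abu,izsdi,uvj] -> 9 lines: kcrk cel abu izsdi uvj svcd cdari ntmkz eyh
Hunk 3: at line 4 remove [uvj,svcd,cdari] add [wxx,nrkg,bscb] -> 9 lines: kcrk cel abu izsdi wxx nrkg bscb ntmkz eyh
Hunk 4: at line 1 remove [abu,izsdi,wxx] add [qywnv] -> 7 lines: kcrk cel qywnv nrkg bscb ntmkz eyh
Hunk 5: at line 1 remove [cel,qywnv,nrkg] add [qonke] -> 5 lines: kcrk qonke bscb ntmkz eyh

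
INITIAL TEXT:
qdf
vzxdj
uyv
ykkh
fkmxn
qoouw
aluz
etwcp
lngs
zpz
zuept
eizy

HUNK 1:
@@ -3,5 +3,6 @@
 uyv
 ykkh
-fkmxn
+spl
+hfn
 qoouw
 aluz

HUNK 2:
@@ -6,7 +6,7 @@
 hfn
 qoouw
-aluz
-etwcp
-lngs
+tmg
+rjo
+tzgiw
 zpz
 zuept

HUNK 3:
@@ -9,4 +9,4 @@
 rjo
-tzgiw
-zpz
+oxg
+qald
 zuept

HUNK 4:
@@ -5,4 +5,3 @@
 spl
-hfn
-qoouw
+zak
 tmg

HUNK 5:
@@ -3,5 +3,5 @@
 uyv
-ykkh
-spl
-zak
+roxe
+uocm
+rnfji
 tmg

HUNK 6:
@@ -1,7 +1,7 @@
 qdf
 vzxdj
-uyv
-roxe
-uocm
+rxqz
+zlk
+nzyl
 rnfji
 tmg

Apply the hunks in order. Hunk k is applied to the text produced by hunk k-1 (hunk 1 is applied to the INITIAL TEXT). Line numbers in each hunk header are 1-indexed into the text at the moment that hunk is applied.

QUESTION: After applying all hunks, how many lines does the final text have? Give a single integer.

Answer: 12

Derivation:
Hunk 1: at line 3 remove [fkmxn] add [spl,hfn] -> 13 lines: qdf vzxdj uyv ykkh spl hfn qoouw aluz etwcp lngs zpz zuept eizy
Hunk 2: at line 6 remove [aluz,etwcp,lngs] add [tmg,rjo,tzgiw] -> 13 lines: qdf vzxdj uyv ykkh spl hfn qoouw tmg rjo tzgiw zpz zuept eizy
Hunk 3: at line 9 remove [tzgiw,zpz] add [oxg,qald] -> 13 lines: qdf vzxdj uyv ykkh spl hfn qoouw tmg rjo oxg qald zuept eizy
Hunk 4: at line 5 remove [hfn,qoouw] add [zak] -> 12 lines: qdf vzxdj uyv ykkh spl zak tmg rjo oxg qald zuept eizy
Hunk 5: at line 3 remove [ykkh,spl,zak] add [roxe,uocm,rnfji] -> 12 lines: qdf vzxdj uyv roxe uocm rnfji tmg rjo oxg qald zuept eizy
Hunk 6: at line 1 remove [uyv,roxe,uocm] add [rxqz,zlk,nzyl] -> 12 lines: qdf vzxdj rxqz zlk nzyl rnfji tmg rjo oxg qald zuept eizy
Final line count: 12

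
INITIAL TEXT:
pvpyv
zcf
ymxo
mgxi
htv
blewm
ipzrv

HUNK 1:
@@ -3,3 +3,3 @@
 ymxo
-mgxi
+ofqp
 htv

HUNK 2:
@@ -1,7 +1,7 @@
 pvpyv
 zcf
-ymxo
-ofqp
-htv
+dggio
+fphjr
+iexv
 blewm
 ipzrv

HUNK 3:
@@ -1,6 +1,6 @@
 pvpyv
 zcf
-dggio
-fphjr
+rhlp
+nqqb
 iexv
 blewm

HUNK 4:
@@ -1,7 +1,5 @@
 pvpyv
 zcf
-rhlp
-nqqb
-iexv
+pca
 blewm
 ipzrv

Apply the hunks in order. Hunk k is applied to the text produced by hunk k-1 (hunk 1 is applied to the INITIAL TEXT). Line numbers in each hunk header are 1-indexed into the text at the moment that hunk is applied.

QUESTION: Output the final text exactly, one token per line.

Answer: pvpyv
zcf
pca
blewm
ipzrv

Derivation:
Hunk 1: at line 3 remove [mgxi] add [ofqp] -> 7 lines: pvpyv zcf ymxo ofqp htv blewm ipzrv
Hunk 2: at line 1 remove [ymxo,ofqp,htv] add [dggio,fphjr,iexv] -> 7 lines: pvpyv zcf dggio fphjr iexv blewm ipzrv
Hunk 3: at line 1 remove [dggio,fphjr] add [rhlp,nqqb] -> 7 lines: pvpyv zcf rhlp nqqb iexv blewm ipzrv
Hunk 4: at line 1 remove [rhlp,nqqb,iexv] add [pca] -> 5 lines: pvpyv zcf pca blewm ipzrv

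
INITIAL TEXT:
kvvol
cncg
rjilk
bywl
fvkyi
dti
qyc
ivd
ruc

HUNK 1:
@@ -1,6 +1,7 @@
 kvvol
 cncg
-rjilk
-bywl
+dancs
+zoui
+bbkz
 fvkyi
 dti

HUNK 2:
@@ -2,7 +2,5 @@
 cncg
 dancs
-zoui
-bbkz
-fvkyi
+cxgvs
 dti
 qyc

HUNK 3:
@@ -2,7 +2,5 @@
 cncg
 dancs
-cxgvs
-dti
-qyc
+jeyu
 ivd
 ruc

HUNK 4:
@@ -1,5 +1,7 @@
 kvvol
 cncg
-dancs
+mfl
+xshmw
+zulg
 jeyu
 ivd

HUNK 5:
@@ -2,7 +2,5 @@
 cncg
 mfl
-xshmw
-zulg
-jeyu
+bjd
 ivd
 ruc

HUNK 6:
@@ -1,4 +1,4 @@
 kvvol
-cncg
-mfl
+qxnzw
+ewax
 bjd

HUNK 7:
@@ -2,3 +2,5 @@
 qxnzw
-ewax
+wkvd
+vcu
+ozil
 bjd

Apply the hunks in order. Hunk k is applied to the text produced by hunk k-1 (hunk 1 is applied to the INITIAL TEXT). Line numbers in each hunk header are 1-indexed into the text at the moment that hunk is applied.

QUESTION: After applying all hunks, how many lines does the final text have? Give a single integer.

Hunk 1: at line 1 remove [rjilk,bywl] add [dancs,zoui,bbkz] -> 10 lines: kvvol cncg dancs zoui bbkz fvkyi dti qyc ivd ruc
Hunk 2: at line 2 remove [zoui,bbkz,fvkyi] add [cxgvs] -> 8 lines: kvvol cncg dancs cxgvs dti qyc ivd ruc
Hunk 3: at line 2 remove [cxgvs,dti,qyc] add [jeyu] -> 6 lines: kvvol cncg dancs jeyu ivd ruc
Hunk 4: at line 1 remove [dancs] add [mfl,xshmw,zulg] -> 8 lines: kvvol cncg mfl xshmw zulg jeyu ivd ruc
Hunk 5: at line 2 remove [xshmw,zulg,jeyu] add [bjd] -> 6 lines: kvvol cncg mfl bjd ivd ruc
Hunk 6: at line 1 remove [cncg,mfl] add [qxnzw,ewax] -> 6 lines: kvvol qxnzw ewax bjd ivd ruc
Hunk 7: at line 2 remove [ewax] add [wkvd,vcu,ozil] -> 8 lines: kvvol qxnzw wkvd vcu ozil bjd ivd ruc
Final line count: 8

Answer: 8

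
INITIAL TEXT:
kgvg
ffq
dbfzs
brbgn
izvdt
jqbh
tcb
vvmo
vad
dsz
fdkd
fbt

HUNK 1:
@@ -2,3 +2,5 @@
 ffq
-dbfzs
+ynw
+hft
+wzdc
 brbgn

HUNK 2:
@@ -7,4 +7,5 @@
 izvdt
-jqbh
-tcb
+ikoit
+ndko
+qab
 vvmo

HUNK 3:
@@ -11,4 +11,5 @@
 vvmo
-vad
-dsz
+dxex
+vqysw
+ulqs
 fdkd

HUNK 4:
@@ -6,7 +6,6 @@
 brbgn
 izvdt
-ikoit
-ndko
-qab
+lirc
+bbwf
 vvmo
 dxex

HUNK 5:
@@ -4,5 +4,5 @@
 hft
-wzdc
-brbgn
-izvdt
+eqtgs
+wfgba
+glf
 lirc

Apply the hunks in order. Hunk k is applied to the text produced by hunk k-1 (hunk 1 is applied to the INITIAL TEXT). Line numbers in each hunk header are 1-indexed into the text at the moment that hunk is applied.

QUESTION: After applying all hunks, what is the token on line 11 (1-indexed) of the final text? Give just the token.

Answer: dxex

Derivation:
Hunk 1: at line 2 remove [dbfzs] add [ynw,hft,wzdc] -> 14 lines: kgvg ffq ynw hft wzdc brbgn izvdt jqbh tcb vvmo vad dsz fdkd fbt
Hunk 2: at line 7 remove [jqbh,tcb] add [ikoit,ndko,qab] -> 15 lines: kgvg ffq ynw hft wzdc brbgn izvdt ikoit ndko qab vvmo vad dsz fdkd fbt
Hunk 3: at line 11 remove [vad,dsz] add [dxex,vqysw,ulqs] -> 16 lines: kgvg ffq ynw hft wzdc brbgn izvdt ikoit ndko qab vvmo dxex vqysw ulqs fdkd fbt
Hunk 4: at line 6 remove [ikoit,ndko,qab] add [lirc,bbwf] -> 15 lines: kgvg ffq ynw hft wzdc brbgn izvdt lirc bbwf vvmo dxex vqysw ulqs fdkd fbt
Hunk 5: at line 4 remove [wzdc,brbgn,izvdt] add [eqtgs,wfgba,glf] -> 15 lines: kgvg ffq ynw hft eqtgs wfgba glf lirc bbwf vvmo dxex vqysw ulqs fdkd fbt
Final line 11: dxex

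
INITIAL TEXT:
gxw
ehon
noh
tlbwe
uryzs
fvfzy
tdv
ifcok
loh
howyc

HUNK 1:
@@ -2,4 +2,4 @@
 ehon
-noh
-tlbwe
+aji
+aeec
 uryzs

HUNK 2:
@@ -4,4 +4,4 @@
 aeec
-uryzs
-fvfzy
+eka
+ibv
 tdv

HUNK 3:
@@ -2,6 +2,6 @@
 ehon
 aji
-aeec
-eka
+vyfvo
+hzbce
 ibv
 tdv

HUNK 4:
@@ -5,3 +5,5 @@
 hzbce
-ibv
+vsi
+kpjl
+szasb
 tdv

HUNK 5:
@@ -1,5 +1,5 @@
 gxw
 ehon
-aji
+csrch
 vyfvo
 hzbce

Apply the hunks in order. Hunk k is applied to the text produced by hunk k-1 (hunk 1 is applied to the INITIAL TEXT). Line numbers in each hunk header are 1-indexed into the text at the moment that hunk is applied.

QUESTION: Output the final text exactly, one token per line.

Hunk 1: at line 2 remove [noh,tlbwe] add [aji,aeec] -> 10 lines: gxw ehon aji aeec uryzs fvfzy tdv ifcok loh howyc
Hunk 2: at line 4 remove [uryzs,fvfzy] add [eka,ibv] -> 10 lines: gxw ehon aji aeec eka ibv tdv ifcok loh howyc
Hunk 3: at line 2 remove [aeec,eka] add [vyfvo,hzbce] -> 10 lines: gxw ehon aji vyfvo hzbce ibv tdv ifcok loh howyc
Hunk 4: at line 5 remove [ibv] add [vsi,kpjl,szasb] -> 12 lines: gxw ehon aji vyfvo hzbce vsi kpjl szasb tdv ifcok loh howyc
Hunk 5: at line 1 remove [aji] add [csrch] -> 12 lines: gxw ehon csrch vyfvo hzbce vsi kpjl szasb tdv ifcok loh howyc

Answer: gxw
ehon
csrch
vyfvo
hzbce
vsi
kpjl
szasb
tdv
ifcok
loh
howyc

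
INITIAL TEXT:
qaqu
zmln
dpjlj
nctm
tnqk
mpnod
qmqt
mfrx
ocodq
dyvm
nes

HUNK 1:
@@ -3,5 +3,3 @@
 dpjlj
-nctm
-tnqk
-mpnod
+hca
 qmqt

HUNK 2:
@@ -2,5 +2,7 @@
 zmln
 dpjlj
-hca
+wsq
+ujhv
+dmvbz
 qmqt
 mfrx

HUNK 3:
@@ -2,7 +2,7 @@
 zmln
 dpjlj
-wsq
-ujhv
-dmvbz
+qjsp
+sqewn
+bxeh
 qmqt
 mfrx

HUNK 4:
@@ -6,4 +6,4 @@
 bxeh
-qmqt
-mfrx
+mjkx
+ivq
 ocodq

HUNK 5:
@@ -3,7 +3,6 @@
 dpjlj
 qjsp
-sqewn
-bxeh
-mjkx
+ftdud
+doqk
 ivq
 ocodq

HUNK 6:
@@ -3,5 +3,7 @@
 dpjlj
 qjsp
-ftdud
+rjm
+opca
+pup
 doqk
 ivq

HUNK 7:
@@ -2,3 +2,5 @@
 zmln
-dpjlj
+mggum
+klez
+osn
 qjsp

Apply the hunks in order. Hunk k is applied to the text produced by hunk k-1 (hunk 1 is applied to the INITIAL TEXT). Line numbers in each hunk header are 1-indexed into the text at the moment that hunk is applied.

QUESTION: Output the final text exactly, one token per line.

Answer: qaqu
zmln
mggum
klez
osn
qjsp
rjm
opca
pup
doqk
ivq
ocodq
dyvm
nes

Derivation:
Hunk 1: at line 3 remove [nctm,tnqk,mpnod] add [hca] -> 9 lines: qaqu zmln dpjlj hca qmqt mfrx ocodq dyvm nes
Hunk 2: at line 2 remove [hca] add [wsq,ujhv,dmvbz] -> 11 lines: qaqu zmln dpjlj wsq ujhv dmvbz qmqt mfrx ocodq dyvm nes
Hunk 3: at line 2 remove [wsq,ujhv,dmvbz] add [qjsp,sqewn,bxeh] -> 11 lines: qaqu zmln dpjlj qjsp sqewn bxeh qmqt mfrx ocodq dyvm nes
Hunk 4: at line 6 remove [qmqt,mfrx] add [mjkx,ivq] -> 11 lines: qaqu zmln dpjlj qjsp sqewn bxeh mjkx ivq ocodq dyvm nes
Hunk 5: at line 3 remove [sqewn,bxeh,mjkx] add [ftdud,doqk] -> 10 lines: qaqu zmln dpjlj qjsp ftdud doqk ivq ocodq dyvm nes
Hunk 6: at line 3 remove [ftdud] add [rjm,opca,pup] -> 12 lines: qaqu zmln dpjlj qjsp rjm opca pup doqk ivq ocodq dyvm nes
Hunk 7: at line 2 remove [dpjlj] add [mggum,klez,osn] -> 14 lines: qaqu zmln mggum klez osn qjsp rjm opca pup doqk ivq ocodq dyvm nes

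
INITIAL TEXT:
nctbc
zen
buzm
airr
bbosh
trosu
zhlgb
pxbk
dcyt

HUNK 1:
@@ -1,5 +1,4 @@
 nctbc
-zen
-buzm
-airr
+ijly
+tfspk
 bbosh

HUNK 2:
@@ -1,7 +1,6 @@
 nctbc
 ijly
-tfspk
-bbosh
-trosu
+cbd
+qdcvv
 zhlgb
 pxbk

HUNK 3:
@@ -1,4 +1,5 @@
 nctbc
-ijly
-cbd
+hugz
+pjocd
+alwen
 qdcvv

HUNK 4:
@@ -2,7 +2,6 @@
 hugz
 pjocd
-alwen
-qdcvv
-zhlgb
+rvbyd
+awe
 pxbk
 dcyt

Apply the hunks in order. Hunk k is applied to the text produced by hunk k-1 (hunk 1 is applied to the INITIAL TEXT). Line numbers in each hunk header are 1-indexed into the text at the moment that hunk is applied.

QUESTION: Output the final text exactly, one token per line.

Answer: nctbc
hugz
pjocd
rvbyd
awe
pxbk
dcyt

Derivation:
Hunk 1: at line 1 remove [zen,buzm,airr] add [ijly,tfspk] -> 8 lines: nctbc ijly tfspk bbosh trosu zhlgb pxbk dcyt
Hunk 2: at line 1 remove [tfspk,bbosh,trosu] add [cbd,qdcvv] -> 7 lines: nctbc ijly cbd qdcvv zhlgb pxbk dcyt
Hunk 3: at line 1 remove [ijly,cbd] add [hugz,pjocd,alwen] -> 8 lines: nctbc hugz pjocd alwen qdcvv zhlgb pxbk dcyt
Hunk 4: at line 2 remove [alwen,qdcvv,zhlgb] add [rvbyd,awe] -> 7 lines: nctbc hugz pjocd rvbyd awe pxbk dcyt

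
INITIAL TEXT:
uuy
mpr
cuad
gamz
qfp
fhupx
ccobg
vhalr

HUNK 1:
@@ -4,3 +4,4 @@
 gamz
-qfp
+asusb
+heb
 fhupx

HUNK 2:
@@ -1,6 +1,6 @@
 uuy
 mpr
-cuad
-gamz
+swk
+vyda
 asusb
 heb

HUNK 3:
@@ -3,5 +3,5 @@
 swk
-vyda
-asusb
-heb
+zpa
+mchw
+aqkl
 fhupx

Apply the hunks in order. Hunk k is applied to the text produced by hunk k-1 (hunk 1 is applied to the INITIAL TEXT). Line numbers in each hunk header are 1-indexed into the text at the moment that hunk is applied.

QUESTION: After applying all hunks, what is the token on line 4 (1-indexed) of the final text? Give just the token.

Hunk 1: at line 4 remove [qfp] add [asusb,heb] -> 9 lines: uuy mpr cuad gamz asusb heb fhupx ccobg vhalr
Hunk 2: at line 1 remove [cuad,gamz] add [swk,vyda] -> 9 lines: uuy mpr swk vyda asusb heb fhupx ccobg vhalr
Hunk 3: at line 3 remove [vyda,asusb,heb] add [zpa,mchw,aqkl] -> 9 lines: uuy mpr swk zpa mchw aqkl fhupx ccobg vhalr
Final line 4: zpa

Answer: zpa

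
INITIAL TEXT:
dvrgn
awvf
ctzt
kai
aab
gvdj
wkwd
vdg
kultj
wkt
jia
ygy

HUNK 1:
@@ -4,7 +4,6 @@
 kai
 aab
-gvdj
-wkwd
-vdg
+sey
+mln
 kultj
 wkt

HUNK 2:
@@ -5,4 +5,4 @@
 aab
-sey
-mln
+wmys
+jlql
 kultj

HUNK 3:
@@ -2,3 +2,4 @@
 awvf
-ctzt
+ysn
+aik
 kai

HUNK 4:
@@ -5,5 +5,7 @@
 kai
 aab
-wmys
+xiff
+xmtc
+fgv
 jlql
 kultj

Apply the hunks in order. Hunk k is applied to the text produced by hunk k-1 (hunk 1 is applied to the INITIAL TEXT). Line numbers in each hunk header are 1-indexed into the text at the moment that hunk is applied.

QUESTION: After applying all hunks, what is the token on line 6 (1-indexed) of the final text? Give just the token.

Hunk 1: at line 4 remove [gvdj,wkwd,vdg] add [sey,mln] -> 11 lines: dvrgn awvf ctzt kai aab sey mln kultj wkt jia ygy
Hunk 2: at line 5 remove [sey,mln] add [wmys,jlql] -> 11 lines: dvrgn awvf ctzt kai aab wmys jlql kultj wkt jia ygy
Hunk 3: at line 2 remove [ctzt] add [ysn,aik] -> 12 lines: dvrgn awvf ysn aik kai aab wmys jlql kultj wkt jia ygy
Hunk 4: at line 5 remove [wmys] add [xiff,xmtc,fgv] -> 14 lines: dvrgn awvf ysn aik kai aab xiff xmtc fgv jlql kultj wkt jia ygy
Final line 6: aab

Answer: aab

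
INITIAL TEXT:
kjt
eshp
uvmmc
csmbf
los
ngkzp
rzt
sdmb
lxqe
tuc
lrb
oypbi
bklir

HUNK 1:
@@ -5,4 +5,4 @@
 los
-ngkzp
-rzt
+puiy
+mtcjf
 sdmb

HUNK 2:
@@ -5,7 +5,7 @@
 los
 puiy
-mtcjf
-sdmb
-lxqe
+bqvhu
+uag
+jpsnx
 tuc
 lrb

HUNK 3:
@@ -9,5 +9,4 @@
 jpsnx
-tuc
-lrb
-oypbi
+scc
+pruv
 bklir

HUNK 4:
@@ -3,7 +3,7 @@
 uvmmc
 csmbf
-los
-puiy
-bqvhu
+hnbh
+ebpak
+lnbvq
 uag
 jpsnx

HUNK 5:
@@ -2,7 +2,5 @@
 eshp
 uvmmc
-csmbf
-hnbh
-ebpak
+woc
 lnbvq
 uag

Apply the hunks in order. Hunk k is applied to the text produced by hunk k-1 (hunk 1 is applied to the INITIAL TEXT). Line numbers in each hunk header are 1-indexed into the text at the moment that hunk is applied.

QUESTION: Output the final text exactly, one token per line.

Hunk 1: at line 5 remove [ngkzp,rzt] add [puiy,mtcjf] -> 13 lines: kjt eshp uvmmc csmbf los puiy mtcjf sdmb lxqe tuc lrb oypbi bklir
Hunk 2: at line 5 remove [mtcjf,sdmb,lxqe] add [bqvhu,uag,jpsnx] -> 13 lines: kjt eshp uvmmc csmbf los puiy bqvhu uag jpsnx tuc lrb oypbi bklir
Hunk 3: at line 9 remove [tuc,lrb,oypbi] add [scc,pruv] -> 12 lines: kjt eshp uvmmc csmbf los puiy bqvhu uag jpsnx scc pruv bklir
Hunk 4: at line 3 remove [los,puiy,bqvhu] add [hnbh,ebpak,lnbvq] -> 12 lines: kjt eshp uvmmc csmbf hnbh ebpak lnbvq uag jpsnx scc pruv bklir
Hunk 5: at line 2 remove [csmbf,hnbh,ebpak] add [woc] -> 10 lines: kjt eshp uvmmc woc lnbvq uag jpsnx scc pruv bklir

Answer: kjt
eshp
uvmmc
woc
lnbvq
uag
jpsnx
scc
pruv
bklir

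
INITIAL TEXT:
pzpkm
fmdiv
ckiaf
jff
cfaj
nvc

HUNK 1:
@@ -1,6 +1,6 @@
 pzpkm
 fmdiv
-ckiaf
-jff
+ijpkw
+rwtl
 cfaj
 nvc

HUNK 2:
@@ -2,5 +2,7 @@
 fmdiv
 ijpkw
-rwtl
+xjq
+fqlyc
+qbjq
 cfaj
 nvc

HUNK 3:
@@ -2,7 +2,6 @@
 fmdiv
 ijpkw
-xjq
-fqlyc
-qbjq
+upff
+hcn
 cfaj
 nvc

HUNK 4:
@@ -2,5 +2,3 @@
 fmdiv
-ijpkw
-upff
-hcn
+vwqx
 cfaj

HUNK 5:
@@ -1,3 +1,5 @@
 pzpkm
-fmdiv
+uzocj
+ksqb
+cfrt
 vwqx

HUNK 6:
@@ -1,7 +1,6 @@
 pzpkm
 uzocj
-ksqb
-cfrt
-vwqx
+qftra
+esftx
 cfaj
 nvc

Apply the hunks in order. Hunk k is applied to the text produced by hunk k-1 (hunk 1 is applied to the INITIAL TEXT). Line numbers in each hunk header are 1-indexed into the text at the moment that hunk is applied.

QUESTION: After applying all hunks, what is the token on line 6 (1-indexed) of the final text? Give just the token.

Hunk 1: at line 1 remove [ckiaf,jff] add [ijpkw,rwtl] -> 6 lines: pzpkm fmdiv ijpkw rwtl cfaj nvc
Hunk 2: at line 2 remove [rwtl] add [xjq,fqlyc,qbjq] -> 8 lines: pzpkm fmdiv ijpkw xjq fqlyc qbjq cfaj nvc
Hunk 3: at line 2 remove [xjq,fqlyc,qbjq] add [upff,hcn] -> 7 lines: pzpkm fmdiv ijpkw upff hcn cfaj nvc
Hunk 4: at line 2 remove [ijpkw,upff,hcn] add [vwqx] -> 5 lines: pzpkm fmdiv vwqx cfaj nvc
Hunk 5: at line 1 remove [fmdiv] add [uzocj,ksqb,cfrt] -> 7 lines: pzpkm uzocj ksqb cfrt vwqx cfaj nvc
Hunk 6: at line 1 remove [ksqb,cfrt,vwqx] add [qftra,esftx] -> 6 lines: pzpkm uzocj qftra esftx cfaj nvc
Final line 6: nvc

Answer: nvc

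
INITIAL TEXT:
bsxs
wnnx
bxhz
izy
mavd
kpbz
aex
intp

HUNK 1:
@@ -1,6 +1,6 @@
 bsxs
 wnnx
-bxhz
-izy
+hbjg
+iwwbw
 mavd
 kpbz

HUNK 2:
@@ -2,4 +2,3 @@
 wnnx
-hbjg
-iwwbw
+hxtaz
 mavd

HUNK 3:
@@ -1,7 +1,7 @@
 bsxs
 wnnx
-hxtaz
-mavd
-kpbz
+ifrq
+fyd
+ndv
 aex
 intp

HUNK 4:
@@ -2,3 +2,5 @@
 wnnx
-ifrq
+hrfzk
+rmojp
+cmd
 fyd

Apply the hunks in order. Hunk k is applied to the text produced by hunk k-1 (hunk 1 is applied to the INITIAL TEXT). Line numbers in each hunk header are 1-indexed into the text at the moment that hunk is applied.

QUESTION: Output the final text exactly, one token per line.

Hunk 1: at line 1 remove [bxhz,izy] add [hbjg,iwwbw] -> 8 lines: bsxs wnnx hbjg iwwbw mavd kpbz aex intp
Hunk 2: at line 2 remove [hbjg,iwwbw] add [hxtaz] -> 7 lines: bsxs wnnx hxtaz mavd kpbz aex intp
Hunk 3: at line 1 remove [hxtaz,mavd,kpbz] add [ifrq,fyd,ndv] -> 7 lines: bsxs wnnx ifrq fyd ndv aex intp
Hunk 4: at line 2 remove [ifrq] add [hrfzk,rmojp,cmd] -> 9 lines: bsxs wnnx hrfzk rmojp cmd fyd ndv aex intp

Answer: bsxs
wnnx
hrfzk
rmojp
cmd
fyd
ndv
aex
intp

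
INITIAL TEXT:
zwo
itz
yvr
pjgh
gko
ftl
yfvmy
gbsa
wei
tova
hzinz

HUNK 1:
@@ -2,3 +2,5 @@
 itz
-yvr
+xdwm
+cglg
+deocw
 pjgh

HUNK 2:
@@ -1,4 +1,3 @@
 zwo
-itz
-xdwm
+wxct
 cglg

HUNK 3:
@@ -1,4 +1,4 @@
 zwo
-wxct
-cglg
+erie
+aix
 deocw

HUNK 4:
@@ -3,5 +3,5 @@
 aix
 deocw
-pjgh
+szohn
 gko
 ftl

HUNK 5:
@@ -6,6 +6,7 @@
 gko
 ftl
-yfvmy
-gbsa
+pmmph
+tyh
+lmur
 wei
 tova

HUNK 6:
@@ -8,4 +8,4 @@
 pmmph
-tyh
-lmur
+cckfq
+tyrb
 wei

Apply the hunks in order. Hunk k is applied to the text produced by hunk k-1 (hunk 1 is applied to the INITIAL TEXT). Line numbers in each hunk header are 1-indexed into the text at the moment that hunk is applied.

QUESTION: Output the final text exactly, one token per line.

Hunk 1: at line 2 remove [yvr] add [xdwm,cglg,deocw] -> 13 lines: zwo itz xdwm cglg deocw pjgh gko ftl yfvmy gbsa wei tova hzinz
Hunk 2: at line 1 remove [itz,xdwm] add [wxct] -> 12 lines: zwo wxct cglg deocw pjgh gko ftl yfvmy gbsa wei tova hzinz
Hunk 3: at line 1 remove [wxct,cglg] add [erie,aix] -> 12 lines: zwo erie aix deocw pjgh gko ftl yfvmy gbsa wei tova hzinz
Hunk 4: at line 3 remove [pjgh] add [szohn] -> 12 lines: zwo erie aix deocw szohn gko ftl yfvmy gbsa wei tova hzinz
Hunk 5: at line 6 remove [yfvmy,gbsa] add [pmmph,tyh,lmur] -> 13 lines: zwo erie aix deocw szohn gko ftl pmmph tyh lmur wei tova hzinz
Hunk 6: at line 8 remove [tyh,lmur] add [cckfq,tyrb] -> 13 lines: zwo erie aix deocw szohn gko ftl pmmph cckfq tyrb wei tova hzinz

Answer: zwo
erie
aix
deocw
szohn
gko
ftl
pmmph
cckfq
tyrb
wei
tova
hzinz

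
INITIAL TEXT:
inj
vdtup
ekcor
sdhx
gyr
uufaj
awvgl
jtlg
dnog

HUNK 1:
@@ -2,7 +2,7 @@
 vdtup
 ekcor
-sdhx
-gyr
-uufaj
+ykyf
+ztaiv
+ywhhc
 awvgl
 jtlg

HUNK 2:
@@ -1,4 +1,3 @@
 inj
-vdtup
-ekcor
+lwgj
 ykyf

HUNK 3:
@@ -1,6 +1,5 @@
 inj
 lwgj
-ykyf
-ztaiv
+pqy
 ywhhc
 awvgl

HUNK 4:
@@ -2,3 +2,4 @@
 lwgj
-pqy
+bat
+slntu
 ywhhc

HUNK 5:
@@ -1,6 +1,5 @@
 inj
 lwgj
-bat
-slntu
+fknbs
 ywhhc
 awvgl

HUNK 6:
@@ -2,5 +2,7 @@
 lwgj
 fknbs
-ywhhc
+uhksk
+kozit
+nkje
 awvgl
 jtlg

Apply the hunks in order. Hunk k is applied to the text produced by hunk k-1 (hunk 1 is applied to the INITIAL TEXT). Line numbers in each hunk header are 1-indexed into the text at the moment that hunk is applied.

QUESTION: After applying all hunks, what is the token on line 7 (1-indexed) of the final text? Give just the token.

Answer: awvgl

Derivation:
Hunk 1: at line 2 remove [sdhx,gyr,uufaj] add [ykyf,ztaiv,ywhhc] -> 9 lines: inj vdtup ekcor ykyf ztaiv ywhhc awvgl jtlg dnog
Hunk 2: at line 1 remove [vdtup,ekcor] add [lwgj] -> 8 lines: inj lwgj ykyf ztaiv ywhhc awvgl jtlg dnog
Hunk 3: at line 1 remove [ykyf,ztaiv] add [pqy] -> 7 lines: inj lwgj pqy ywhhc awvgl jtlg dnog
Hunk 4: at line 2 remove [pqy] add [bat,slntu] -> 8 lines: inj lwgj bat slntu ywhhc awvgl jtlg dnog
Hunk 5: at line 1 remove [bat,slntu] add [fknbs] -> 7 lines: inj lwgj fknbs ywhhc awvgl jtlg dnog
Hunk 6: at line 2 remove [ywhhc] add [uhksk,kozit,nkje] -> 9 lines: inj lwgj fknbs uhksk kozit nkje awvgl jtlg dnog
Final line 7: awvgl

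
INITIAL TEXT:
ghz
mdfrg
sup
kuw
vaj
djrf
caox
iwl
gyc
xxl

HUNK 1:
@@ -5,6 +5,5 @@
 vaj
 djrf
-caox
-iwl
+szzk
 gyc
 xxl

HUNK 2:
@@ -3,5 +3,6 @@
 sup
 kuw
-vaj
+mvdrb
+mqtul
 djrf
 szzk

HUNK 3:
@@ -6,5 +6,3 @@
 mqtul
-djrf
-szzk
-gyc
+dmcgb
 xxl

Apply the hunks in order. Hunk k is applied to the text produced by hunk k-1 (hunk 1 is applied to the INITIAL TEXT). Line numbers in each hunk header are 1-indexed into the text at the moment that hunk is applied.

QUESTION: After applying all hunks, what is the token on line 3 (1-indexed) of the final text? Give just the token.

Answer: sup

Derivation:
Hunk 1: at line 5 remove [caox,iwl] add [szzk] -> 9 lines: ghz mdfrg sup kuw vaj djrf szzk gyc xxl
Hunk 2: at line 3 remove [vaj] add [mvdrb,mqtul] -> 10 lines: ghz mdfrg sup kuw mvdrb mqtul djrf szzk gyc xxl
Hunk 3: at line 6 remove [djrf,szzk,gyc] add [dmcgb] -> 8 lines: ghz mdfrg sup kuw mvdrb mqtul dmcgb xxl
Final line 3: sup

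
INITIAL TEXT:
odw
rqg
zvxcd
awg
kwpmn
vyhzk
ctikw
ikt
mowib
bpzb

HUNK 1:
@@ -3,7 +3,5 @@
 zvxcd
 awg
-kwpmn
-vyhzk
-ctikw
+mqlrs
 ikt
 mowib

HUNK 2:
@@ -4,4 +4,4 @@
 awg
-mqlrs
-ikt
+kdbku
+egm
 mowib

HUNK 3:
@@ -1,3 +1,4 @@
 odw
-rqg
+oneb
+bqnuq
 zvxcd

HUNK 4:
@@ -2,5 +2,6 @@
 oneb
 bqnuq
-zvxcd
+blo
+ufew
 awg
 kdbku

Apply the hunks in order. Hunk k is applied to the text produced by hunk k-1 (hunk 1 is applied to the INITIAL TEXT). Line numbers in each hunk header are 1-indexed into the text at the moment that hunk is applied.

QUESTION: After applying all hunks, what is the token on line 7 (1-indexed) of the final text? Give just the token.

Hunk 1: at line 3 remove [kwpmn,vyhzk,ctikw] add [mqlrs] -> 8 lines: odw rqg zvxcd awg mqlrs ikt mowib bpzb
Hunk 2: at line 4 remove [mqlrs,ikt] add [kdbku,egm] -> 8 lines: odw rqg zvxcd awg kdbku egm mowib bpzb
Hunk 3: at line 1 remove [rqg] add [oneb,bqnuq] -> 9 lines: odw oneb bqnuq zvxcd awg kdbku egm mowib bpzb
Hunk 4: at line 2 remove [zvxcd] add [blo,ufew] -> 10 lines: odw oneb bqnuq blo ufew awg kdbku egm mowib bpzb
Final line 7: kdbku

Answer: kdbku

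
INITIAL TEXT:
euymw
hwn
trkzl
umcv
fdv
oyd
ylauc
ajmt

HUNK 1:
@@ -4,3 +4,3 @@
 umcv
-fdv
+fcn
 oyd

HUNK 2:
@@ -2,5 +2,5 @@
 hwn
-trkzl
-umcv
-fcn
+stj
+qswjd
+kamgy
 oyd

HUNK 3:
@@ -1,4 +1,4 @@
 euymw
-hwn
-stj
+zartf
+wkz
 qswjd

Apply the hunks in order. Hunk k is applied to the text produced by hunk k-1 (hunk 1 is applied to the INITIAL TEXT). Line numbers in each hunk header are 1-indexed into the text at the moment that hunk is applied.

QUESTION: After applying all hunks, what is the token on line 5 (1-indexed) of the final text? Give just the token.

Answer: kamgy

Derivation:
Hunk 1: at line 4 remove [fdv] add [fcn] -> 8 lines: euymw hwn trkzl umcv fcn oyd ylauc ajmt
Hunk 2: at line 2 remove [trkzl,umcv,fcn] add [stj,qswjd,kamgy] -> 8 lines: euymw hwn stj qswjd kamgy oyd ylauc ajmt
Hunk 3: at line 1 remove [hwn,stj] add [zartf,wkz] -> 8 lines: euymw zartf wkz qswjd kamgy oyd ylauc ajmt
Final line 5: kamgy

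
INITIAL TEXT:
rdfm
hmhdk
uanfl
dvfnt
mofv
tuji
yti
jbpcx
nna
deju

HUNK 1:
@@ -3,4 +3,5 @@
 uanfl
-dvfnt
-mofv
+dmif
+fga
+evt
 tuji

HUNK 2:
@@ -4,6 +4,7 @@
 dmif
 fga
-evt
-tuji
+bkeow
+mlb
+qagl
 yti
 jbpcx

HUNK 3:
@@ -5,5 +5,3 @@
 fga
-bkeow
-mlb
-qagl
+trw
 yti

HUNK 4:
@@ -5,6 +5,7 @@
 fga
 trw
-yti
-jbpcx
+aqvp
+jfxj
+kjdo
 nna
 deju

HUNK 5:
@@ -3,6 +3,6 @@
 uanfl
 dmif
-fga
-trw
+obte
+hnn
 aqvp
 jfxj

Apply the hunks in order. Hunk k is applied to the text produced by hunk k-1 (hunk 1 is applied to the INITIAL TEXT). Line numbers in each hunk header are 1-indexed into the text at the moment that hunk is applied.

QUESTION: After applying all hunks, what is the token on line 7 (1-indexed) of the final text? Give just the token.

Answer: aqvp

Derivation:
Hunk 1: at line 3 remove [dvfnt,mofv] add [dmif,fga,evt] -> 11 lines: rdfm hmhdk uanfl dmif fga evt tuji yti jbpcx nna deju
Hunk 2: at line 4 remove [evt,tuji] add [bkeow,mlb,qagl] -> 12 lines: rdfm hmhdk uanfl dmif fga bkeow mlb qagl yti jbpcx nna deju
Hunk 3: at line 5 remove [bkeow,mlb,qagl] add [trw] -> 10 lines: rdfm hmhdk uanfl dmif fga trw yti jbpcx nna deju
Hunk 4: at line 5 remove [yti,jbpcx] add [aqvp,jfxj,kjdo] -> 11 lines: rdfm hmhdk uanfl dmif fga trw aqvp jfxj kjdo nna deju
Hunk 5: at line 3 remove [fga,trw] add [obte,hnn] -> 11 lines: rdfm hmhdk uanfl dmif obte hnn aqvp jfxj kjdo nna deju
Final line 7: aqvp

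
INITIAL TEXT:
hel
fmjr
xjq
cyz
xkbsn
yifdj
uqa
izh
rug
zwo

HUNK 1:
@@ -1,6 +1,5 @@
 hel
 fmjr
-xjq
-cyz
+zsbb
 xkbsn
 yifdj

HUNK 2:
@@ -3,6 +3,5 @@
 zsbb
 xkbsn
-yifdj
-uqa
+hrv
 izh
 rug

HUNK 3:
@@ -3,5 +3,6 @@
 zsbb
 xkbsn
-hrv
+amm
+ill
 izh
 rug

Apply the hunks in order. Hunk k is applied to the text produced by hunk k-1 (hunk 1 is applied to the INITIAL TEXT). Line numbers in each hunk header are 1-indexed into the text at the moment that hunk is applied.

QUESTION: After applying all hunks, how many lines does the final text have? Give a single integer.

Hunk 1: at line 1 remove [xjq,cyz] add [zsbb] -> 9 lines: hel fmjr zsbb xkbsn yifdj uqa izh rug zwo
Hunk 2: at line 3 remove [yifdj,uqa] add [hrv] -> 8 lines: hel fmjr zsbb xkbsn hrv izh rug zwo
Hunk 3: at line 3 remove [hrv] add [amm,ill] -> 9 lines: hel fmjr zsbb xkbsn amm ill izh rug zwo
Final line count: 9

Answer: 9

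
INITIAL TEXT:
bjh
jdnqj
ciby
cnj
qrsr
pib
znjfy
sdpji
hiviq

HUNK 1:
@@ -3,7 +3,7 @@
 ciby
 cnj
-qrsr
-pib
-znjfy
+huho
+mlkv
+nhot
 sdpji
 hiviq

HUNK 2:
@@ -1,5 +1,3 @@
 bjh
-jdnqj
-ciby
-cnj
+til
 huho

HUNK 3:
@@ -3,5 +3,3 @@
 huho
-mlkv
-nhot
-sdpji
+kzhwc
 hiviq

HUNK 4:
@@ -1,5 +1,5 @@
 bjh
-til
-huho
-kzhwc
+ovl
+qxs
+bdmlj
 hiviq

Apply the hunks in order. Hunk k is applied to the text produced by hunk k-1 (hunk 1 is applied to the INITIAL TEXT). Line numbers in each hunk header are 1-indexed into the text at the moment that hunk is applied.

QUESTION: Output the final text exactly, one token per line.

Answer: bjh
ovl
qxs
bdmlj
hiviq

Derivation:
Hunk 1: at line 3 remove [qrsr,pib,znjfy] add [huho,mlkv,nhot] -> 9 lines: bjh jdnqj ciby cnj huho mlkv nhot sdpji hiviq
Hunk 2: at line 1 remove [jdnqj,ciby,cnj] add [til] -> 7 lines: bjh til huho mlkv nhot sdpji hiviq
Hunk 3: at line 3 remove [mlkv,nhot,sdpji] add [kzhwc] -> 5 lines: bjh til huho kzhwc hiviq
Hunk 4: at line 1 remove [til,huho,kzhwc] add [ovl,qxs,bdmlj] -> 5 lines: bjh ovl qxs bdmlj hiviq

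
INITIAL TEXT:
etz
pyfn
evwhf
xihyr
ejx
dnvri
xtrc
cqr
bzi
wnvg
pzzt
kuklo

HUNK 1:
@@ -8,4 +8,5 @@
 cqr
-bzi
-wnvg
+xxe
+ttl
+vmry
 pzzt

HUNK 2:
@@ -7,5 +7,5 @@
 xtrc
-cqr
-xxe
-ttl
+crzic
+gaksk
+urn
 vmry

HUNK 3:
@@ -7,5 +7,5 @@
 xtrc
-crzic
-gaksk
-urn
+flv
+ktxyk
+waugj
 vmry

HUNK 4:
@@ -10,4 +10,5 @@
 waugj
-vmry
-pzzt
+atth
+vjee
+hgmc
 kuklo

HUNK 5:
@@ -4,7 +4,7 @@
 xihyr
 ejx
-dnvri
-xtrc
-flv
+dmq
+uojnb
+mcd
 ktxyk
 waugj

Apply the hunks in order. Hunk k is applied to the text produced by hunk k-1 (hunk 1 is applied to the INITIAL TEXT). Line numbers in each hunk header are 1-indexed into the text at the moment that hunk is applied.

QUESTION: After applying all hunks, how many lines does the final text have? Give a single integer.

Hunk 1: at line 8 remove [bzi,wnvg] add [xxe,ttl,vmry] -> 13 lines: etz pyfn evwhf xihyr ejx dnvri xtrc cqr xxe ttl vmry pzzt kuklo
Hunk 2: at line 7 remove [cqr,xxe,ttl] add [crzic,gaksk,urn] -> 13 lines: etz pyfn evwhf xihyr ejx dnvri xtrc crzic gaksk urn vmry pzzt kuklo
Hunk 3: at line 7 remove [crzic,gaksk,urn] add [flv,ktxyk,waugj] -> 13 lines: etz pyfn evwhf xihyr ejx dnvri xtrc flv ktxyk waugj vmry pzzt kuklo
Hunk 4: at line 10 remove [vmry,pzzt] add [atth,vjee,hgmc] -> 14 lines: etz pyfn evwhf xihyr ejx dnvri xtrc flv ktxyk waugj atth vjee hgmc kuklo
Hunk 5: at line 4 remove [dnvri,xtrc,flv] add [dmq,uojnb,mcd] -> 14 lines: etz pyfn evwhf xihyr ejx dmq uojnb mcd ktxyk waugj atth vjee hgmc kuklo
Final line count: 14

Answer: 14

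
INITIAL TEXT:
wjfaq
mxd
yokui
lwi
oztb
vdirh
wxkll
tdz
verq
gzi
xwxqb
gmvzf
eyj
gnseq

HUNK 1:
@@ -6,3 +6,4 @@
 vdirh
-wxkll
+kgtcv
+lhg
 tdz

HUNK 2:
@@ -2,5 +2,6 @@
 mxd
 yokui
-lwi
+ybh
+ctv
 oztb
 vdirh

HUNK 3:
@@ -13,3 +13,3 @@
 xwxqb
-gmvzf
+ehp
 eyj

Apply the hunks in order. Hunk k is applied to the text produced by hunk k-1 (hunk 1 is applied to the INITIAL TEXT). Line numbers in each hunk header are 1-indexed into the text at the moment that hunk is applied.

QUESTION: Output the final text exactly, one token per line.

Answer: wjfaq
mxd
yokui
ybh
ctv
oztb
vdirh
kgtcv
lhg
tdz
verq
gzi
xwxqb
ehp
eyj
gnseq

Derivation:
Hunk 1: at line 6 remove [wxkll] add [kgtcv,lhg] -> 15 lines: wjfaq mxd yokui lwi oztb vdirh kgtcv lhg tdz verq gzi xwxqb gmvzf eyj gnseq
Hunk 2: at line 2 remove [lwi] add [ybh,ctv] -> 16 lines: wjfaq mxd yokui ybh ctv oztb vdirh kgtcv lhg tdz verq gzi xwxqb gmvzf eyj gnseq
Hunk 3: at line 13 remove [gmvzf] add [ehp] -> 16 lines: wjfaq mxd yokui ybh ctv oztb vdirh kgtcv lhg tdz verq gzi xwxqb ehp eyj gnseq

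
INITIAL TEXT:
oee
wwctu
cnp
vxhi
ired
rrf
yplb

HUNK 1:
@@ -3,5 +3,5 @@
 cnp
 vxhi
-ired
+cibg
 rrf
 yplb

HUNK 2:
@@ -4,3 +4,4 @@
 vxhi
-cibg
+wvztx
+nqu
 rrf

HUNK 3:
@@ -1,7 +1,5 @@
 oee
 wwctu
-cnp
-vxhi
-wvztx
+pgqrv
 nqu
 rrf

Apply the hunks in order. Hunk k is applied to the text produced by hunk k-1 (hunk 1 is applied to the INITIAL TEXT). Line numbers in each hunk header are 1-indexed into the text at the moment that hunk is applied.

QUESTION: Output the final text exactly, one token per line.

Hunk 1: at line 3 remove [ired] add [cibg] -> 7 lines: oee wwctu cnp vxhi cibg rrf yplb
Hunk 2: at line 4 remove [cibg] add [wvztx,nqu] -> 8 lines: oee wwctu cnp vxhi wvztx nqu rrf yplb
Hunk 3: at line 1 remove [cnp,vxhi,wvztx] add [pgqrv] -> 6 lines: oee wwctu pgqrv nqu rrf yplb

Answer: oee
wwctu
pgqrv
nqu
rrf
yplb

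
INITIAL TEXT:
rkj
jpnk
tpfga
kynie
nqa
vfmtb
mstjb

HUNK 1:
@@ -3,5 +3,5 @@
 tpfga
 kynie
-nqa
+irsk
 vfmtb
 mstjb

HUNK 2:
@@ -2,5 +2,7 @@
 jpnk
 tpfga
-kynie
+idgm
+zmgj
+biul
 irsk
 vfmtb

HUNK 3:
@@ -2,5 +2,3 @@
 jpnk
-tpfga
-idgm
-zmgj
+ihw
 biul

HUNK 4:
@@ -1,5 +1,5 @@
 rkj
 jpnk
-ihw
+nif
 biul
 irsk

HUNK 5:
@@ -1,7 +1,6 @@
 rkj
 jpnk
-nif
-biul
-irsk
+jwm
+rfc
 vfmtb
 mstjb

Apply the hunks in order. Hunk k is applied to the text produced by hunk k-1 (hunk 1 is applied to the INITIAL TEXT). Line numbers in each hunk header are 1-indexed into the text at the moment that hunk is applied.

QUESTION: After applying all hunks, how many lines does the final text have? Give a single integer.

Hunk 1: at line 3 remove [nqa] add [irsk] -> 7 lines: rkj jpnk tpfga kynie irsk vfmtb mstjb
Hunk 2: at line 2 remove [kynie] add [idgm,zmgj,biul] -> 9 lines: rkj jpnk tpfga idgm zmgj biul irsk vfmtb mstjb
Hunk 3: at line 2 remove [tpfga,idgm,zmgj] add [ihw] -> 7 lines: rkj jpnk ihw biul irsk vfmtb mstjb
Hunk 4: at line 1 remove [ihw] add [nif] -> 7 lines: rkj jpnk nif biul irsk vfmtb mstjb
Hunk 5: at line 1 remove [nif,biul,irsk] add [jwm,rfc] -> 6 lines: rkj jpnk jwm rfc vfmtb mstjb
Final line count: 6

Answer: 6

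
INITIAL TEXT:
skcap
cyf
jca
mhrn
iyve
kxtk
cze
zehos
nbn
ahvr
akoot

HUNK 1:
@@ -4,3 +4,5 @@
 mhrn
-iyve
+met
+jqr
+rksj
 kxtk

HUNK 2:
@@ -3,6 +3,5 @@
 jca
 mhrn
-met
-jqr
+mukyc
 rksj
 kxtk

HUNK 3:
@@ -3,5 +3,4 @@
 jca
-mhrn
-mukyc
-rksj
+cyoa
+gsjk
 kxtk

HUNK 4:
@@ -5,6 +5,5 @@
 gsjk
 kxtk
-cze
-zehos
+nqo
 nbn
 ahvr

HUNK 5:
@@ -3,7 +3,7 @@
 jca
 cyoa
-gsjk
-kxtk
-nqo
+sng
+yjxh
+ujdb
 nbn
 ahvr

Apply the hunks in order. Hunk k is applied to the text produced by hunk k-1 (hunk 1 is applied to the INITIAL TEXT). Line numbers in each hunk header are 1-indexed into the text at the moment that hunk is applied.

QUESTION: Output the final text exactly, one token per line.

Hunk 1: at line 4 remove [iyve] add [met,jqr,rksj] -> 13 lines: skcap cyf jca mhrn met jqr rksj kxtk cze zehos nbn ahvr akoot
Hunk 2: at line 3 remove [met,jqr] add [mukyc] -> 12 lines: skcap cyf jca mhrn mukyc rksj kxtk cze zehos nbn ahvr akoot
Hunk 3: at line 3 remove [mhrn,mukyc,rksj] add [cyoa,gsjk] -> 11 lines: skcap cyf jca cyoa gsjk kxtk cze zehos nbn ahvr akoot
Hunk 4: at line 5 remove [cze,zehos] add [nqo] -> 10 lines: skcap cyf jca cyoa gsjk kxtk nqo nbn ahvr akoot
Hunk 5: at line 3 remove [gsjk,kxtk,nqo] add [sng,yjxh,ujdb] -> 10 lines: skcap cyf jca cyoa sng yjxh ujdb nbn ahvr akoot

Answer: skcap
cyf
jca
cyoa
sng
yjxh
ujdb
nbn
ahvr
akoot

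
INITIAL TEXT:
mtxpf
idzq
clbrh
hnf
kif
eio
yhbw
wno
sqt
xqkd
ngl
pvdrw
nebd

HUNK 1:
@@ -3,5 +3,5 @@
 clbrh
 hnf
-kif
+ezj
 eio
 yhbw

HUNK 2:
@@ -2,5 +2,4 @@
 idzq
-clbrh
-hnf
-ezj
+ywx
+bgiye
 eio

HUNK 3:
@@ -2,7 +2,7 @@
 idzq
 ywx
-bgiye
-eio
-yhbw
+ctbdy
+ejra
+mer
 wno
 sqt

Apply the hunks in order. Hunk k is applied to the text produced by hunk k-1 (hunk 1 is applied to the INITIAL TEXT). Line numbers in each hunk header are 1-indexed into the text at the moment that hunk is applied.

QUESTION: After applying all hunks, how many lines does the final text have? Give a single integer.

Hunk 1: at line 3 remove [kif] add [ezj] -> 13 lines: mtxpf idzq clbrh hnf ezj eio yhbw wno sqt xqkd ngl pvdrw nebd
Hunk 2: at line 2 remove [clbrh,hnf,ezj] add [ywx,bgiye] -> 12 lines: mtxpf idzq ywx bgiye eio yhbw wno sqt xqkd ngl pvdrw nebd
Hunk 3: at line 2 remove [bgiye,eio,yhbw] add [ctbdy,ejra,mer] -> 12 lines: mtxpf idzq ywx ctbdy ejra mer wno sqt xqkd ngl pvdrw nebd
Final line count: 12

Answer: 12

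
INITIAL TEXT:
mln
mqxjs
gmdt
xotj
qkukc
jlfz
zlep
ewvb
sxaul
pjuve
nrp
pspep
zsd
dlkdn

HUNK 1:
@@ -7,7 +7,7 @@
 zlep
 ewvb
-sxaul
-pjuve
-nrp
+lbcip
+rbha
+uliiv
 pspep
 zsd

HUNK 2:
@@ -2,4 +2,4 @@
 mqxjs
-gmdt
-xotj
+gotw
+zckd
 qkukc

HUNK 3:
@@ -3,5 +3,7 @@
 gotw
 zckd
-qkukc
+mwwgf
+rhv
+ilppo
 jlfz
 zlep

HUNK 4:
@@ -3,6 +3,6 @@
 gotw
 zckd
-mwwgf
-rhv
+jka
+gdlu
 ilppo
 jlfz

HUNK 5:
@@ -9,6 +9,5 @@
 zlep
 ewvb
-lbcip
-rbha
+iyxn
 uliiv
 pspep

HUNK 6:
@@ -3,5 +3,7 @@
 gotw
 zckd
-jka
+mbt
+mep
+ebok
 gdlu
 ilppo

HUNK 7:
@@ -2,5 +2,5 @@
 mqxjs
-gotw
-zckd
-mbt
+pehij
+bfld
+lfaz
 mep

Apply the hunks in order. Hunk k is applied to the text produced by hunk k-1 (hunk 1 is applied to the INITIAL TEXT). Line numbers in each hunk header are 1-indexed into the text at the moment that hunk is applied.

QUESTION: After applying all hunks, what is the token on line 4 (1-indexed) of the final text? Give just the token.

Hunk 1: at line 7 remove [sxaul,pjuve,nrp] add [lbcip,rbha,uliiv] -> 14 lines: mln mqxjs gmdt xotj qkukc jlfz zlep ewvb lbcip rbha uliiv pspep zsd dlkdn
Hunk 2: at line 2 remove [gmdt,xotj] add [gotw,zckd] -> 14 lines: mln mqxjs gotw zckd qkukc jlfz zlep ewvb lbcip rbha uliiv pspep zsd dlkdn
Hunk 3: at line 3 remove [qkukc] add [mwwgf,rhv,ilppo] -> 16 lines: mln mqxjs gotw zckd mwwgf rhv ilppo jlfz zlep ewvb lbcip rbha uliiv pspep zsd dlkdn
Hunk 4: at line 3 remove [mwwgf,rhv] add [jka,gdlu] -> 16 lines: mln mqxjs gotw zckd jka gdlu ilppo jlfz zlep ewvb lbcip rbha uliiv pspep zsd dlkdn
Hunk 5: at line 9 remove [lbcip,rbha] add [iyxn] -> 15 lines: mln mqxjs gotw zckd jka gdlu ilppo jlfz zlep ewvb iyxn uliiv pspep zsd dlkdn
Hunk 6: at line 3 remove [jka] add [mbt,mep,ebok] -> 17 lines: mln mqxjs gotw zckd mbt mep ebok gdlu ilppo jlfz zlep ewvb iyxn uliiv pspep zsd dlkdn
Hunk 7: at line 2 remove [gotw,zckd,mbt] add [pehij,bfld,lfaz] -> 17 lines: mln mqxjs pehij bfld lfaz mep ebok gdlu ilppo jlfz zlep ewvb iyxn uliiv pspep zsd dlkdn
Final line 4: bfld

Answer: bfld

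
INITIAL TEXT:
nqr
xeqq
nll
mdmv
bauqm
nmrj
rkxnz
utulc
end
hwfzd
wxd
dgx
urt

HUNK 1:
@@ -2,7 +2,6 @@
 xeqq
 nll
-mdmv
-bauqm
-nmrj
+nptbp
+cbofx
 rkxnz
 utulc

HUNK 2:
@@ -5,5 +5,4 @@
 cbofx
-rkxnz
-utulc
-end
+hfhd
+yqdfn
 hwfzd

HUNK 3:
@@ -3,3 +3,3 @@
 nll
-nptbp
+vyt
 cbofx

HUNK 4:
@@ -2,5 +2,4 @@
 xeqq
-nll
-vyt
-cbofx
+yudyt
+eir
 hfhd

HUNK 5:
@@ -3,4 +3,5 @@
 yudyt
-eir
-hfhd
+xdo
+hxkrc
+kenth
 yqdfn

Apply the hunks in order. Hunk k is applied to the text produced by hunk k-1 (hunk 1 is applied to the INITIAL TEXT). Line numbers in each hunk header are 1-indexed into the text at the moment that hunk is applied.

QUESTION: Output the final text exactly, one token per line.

Answer: nqr
xeqq
yudyt
xdo
hxkrc
kenth
yqdfn
hwfzd
wxd
dgx
urt

Derivation:
Hunk 1: at line 2 remove [mdmv,bauqm,nmrj] add [nptbp,cbofx] -> 12 lines: nqr xeqq nll nptbp cbofx rkxnz utulc end hwfzd wxd dgx urt
Hunk 2: at line 5 remove [rkxnz,utulc,end] add [hfhd,yqdfn] -> 11 lines: nqr xeqq nll nptbp cbofx hfhd yqdfn hwfzd wxd dgx urt
Hunk 3: at line 3 remove [nptbp] add [vyt] -> 11 lines: nqr xeqq nll vyt cbofx hfhd yqdfn hwfzd wxd dgx urt
Hunk 4: at line 2 remove [nll,vyt,cbofx] add [yudyt,eir] -> 10 lines: nqr xeqq yudyt eir hfhd yqdfn hwfzd wxd dgx urt
Hunk 5: at line 3 remove [eir,hfhd] add [xdo,hxkrc,kenth] -> 11 lines: nqr xeqq yudyt xdo hxkrc kenth yqdfn hwfzd wxd dgx urt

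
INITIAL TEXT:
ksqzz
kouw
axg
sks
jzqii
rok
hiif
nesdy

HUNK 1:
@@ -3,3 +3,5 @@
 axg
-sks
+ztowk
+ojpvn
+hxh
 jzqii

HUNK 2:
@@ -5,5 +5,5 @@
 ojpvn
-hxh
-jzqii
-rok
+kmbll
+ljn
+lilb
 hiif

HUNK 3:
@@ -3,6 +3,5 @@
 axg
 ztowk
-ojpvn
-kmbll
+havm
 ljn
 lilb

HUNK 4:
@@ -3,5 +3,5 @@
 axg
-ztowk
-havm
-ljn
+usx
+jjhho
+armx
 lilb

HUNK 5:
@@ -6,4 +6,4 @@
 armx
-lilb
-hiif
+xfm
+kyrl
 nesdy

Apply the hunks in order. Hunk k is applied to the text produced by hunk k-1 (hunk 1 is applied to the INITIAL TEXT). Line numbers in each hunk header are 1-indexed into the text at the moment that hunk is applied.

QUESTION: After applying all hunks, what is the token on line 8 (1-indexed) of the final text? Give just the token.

Answer: kyrl

Derivation:
Hunk 1: at line 3 remove [sks] add [ztowk,ojpvn,hxh] -> 10 lines: ksqzz kouw axg ztowk ojpvn hxh jzqii rok hiif nesdy
Hunk 2: at line 5 remove [hxh,jzqii,rok] add [kmbll,ljn,lilb] -> 10 lines: ksqzz kouw axg ztowk ojpvn kmbll ljn lilb hiif nesdy
Hunk 3: at line 3 remove [ojpvn,kmbll] add [havm] -> 9 lines: ksqzz kouw axg ztowk havm ljn lilb hiif nesdy
Hunk 4: at line 3 remove [ztowk,havm,ljn] add [usx,jjhho,armx] -> 9 lines: ksqzz kouw axg usx jjhho armx lilb hiif nesdy
Hunk 5: at line 6 remove [lilb,hiif] add [xfm,kyrl] -> 9 lines: ksqzz kouw axg usx jjhho armx xfm kyrl nesdy
Final line 8: kyrl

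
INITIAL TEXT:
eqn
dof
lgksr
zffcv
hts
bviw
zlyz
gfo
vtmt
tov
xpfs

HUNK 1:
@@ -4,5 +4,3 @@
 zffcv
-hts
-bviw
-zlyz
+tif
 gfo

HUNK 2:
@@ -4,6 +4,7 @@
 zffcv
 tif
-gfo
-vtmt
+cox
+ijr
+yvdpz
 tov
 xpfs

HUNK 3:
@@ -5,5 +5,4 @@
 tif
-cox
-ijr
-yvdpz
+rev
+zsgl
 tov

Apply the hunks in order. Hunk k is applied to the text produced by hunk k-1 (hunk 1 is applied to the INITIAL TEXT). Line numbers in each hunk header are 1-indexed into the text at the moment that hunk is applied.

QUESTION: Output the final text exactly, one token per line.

Answer: eqn
dof
lgksr
zffcv
tif
rev
zsgl
tov
xpfs

Derivation:
Hunk 1: at line 4 remove [hts,bviw,zlyz] add [tif] -> 9 lines: eqn dof lgksr zffcv tif gfo vtmt tov xpfs
Hunk 2: at line 4 remove [gfo,vtmt] add [cox,ijr,yvdpz] -> 10 lines: eqn dof lgksr zffcv tif cox ijr yvdpz tov xpfs
Hunk 3: at line 5 remove [cox,ijr,yvdpz] add [rev,zsgl] -> 9 lines: eqn dof lgksr zffcv tif rev zsgl tov xpfs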